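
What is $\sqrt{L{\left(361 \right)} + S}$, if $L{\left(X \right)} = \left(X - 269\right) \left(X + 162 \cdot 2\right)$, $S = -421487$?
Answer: $i \sqrt{358467} \approx 598.72 i$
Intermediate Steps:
$L{\left(X \right)} = \left(-269 + X\right) \left(324 + X\right)$ ($L{\left(X \right)} = \left(-269 + X\right) \left(X + 324\right) = \left(-269 + X\right) \left(324 + X\right)$)
$\sqrt{L{\left(361 \right)} + S} = \sqrt{\left(-87156 + 361^{2} + 55 \cdot 361\right) - 421487} = \sqrt{\left(-87156 + 130321 + 19855\right) - 421487} = \sqrt{63020 - 421487} = \sqrt{-358467} = i \sqrt{358467}$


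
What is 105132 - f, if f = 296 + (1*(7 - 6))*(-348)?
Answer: 105184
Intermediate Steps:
f = -52 (f = 296 + (1*1)*(-348) = 296 + 1*(-348) = 296 - 348 = -52)
105132 - f = 105132 - 1*(-52) = 105132 + 52 = 105184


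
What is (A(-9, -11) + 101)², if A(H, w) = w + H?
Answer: 6561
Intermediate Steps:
A(H, w) = H + w
(A(-9, -11) + 101)² = ((-9 - 11) + 101)² = (-20 + 101)² = 81² = 6561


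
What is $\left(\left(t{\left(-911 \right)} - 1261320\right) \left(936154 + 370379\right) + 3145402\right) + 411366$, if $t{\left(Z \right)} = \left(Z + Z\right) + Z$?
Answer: $-1651523401481$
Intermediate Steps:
$t{\left(Z \right)} = 3 Z$ ($t{\left(Z \right)} = 2 Z + Z = 3 Z$)
$\left(\left(t{\left(-911 \right)} - 1261320\right) \left(936154 + 370379\right) + 3145402\right) + 411366 = \left(\left(3 \left(-911\right) - 1261320\right) \left(936154 + 370379\right) + 3145402\right) + 411366 = \left(\left(-2733 - 1261320\right) 1306533 + 3145402\right) + 411366 = \left(\left(-1264053\right) 1306533 + 3145402\right) + 411366 = \left(-1651526958249 + 3145402\right) + 411366 = -1651523812847 + 411366 = -1651523401481$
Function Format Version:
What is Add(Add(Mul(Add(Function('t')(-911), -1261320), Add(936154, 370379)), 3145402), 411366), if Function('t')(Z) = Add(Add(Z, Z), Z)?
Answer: -1651523401481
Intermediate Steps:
Function('t')(Z) = Mul(3, Z) (Function('t')(Z) = Add(Mul(2, Z), Z) = Mul(3, Z))
Add(Add(Mul(Add(Function('t')(-911), -1261320), Add(936154, 370379)), 3145402), 411366) = Add(Add(Mul(Add(Mul(3, -911), -1261320), Add(936154, 370379)), 3145402), 411366) = Add(Add(Mul(Add(-2733, -1261320), 1306533), 3145402), 411366) = Add(Add(Mul(-1264053, 1306533), 3145402), 411366) = Add(Add(-1651526958249, 3145402), 411366) = Add(-1651523812847, 411366) = -1651523401481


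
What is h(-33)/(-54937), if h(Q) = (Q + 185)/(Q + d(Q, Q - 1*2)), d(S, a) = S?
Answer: 76/1812921 ≈ 4.1921e-5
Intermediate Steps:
h(Q) = (185 + Q)/(2*Q) (h(Q) = (Q + 185)/(Q + Q) = (185 + Q)/((2*Q)) = (185 + Q)*(1/(2*Q)) = (185 + Q)/(2*Q))
h(-33)/(-54937) = ((1/2)*(185 - 33)/(-33))/(-54937) = ((1/2)*(-1/33)*152)*(-1/54937) = -76/33*(-1/54937) = 76/1812921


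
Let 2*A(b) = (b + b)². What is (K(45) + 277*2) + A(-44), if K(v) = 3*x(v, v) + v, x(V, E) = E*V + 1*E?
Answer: 10681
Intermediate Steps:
x(V, E) = E + E*V (x(V, E) = E*V + E = E + E*V)
A(b) = 2*b² (A(b) = (b + b)²/2 = (2*b)²/2 = (4*b²)/2 = 2*b²)
K(v) = v + 3*v*(1 + v) (K(v) = 3*(v*(1 + v)) + v = 3*v*(1 + v) + v = v + 3*v*(1 + v))
(K(45) + 277*2) + A(-44) = (45*(4 + 3*45) + 277*2) + 2*(-44)² = (45*(4 + 135) + 554) + 2*1936 = (45*139 + 554) + 3872 = (6255 + 554) + 3872 = 6809 + 3872 = 10681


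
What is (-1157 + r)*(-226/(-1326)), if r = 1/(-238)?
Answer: -10372157/52598 ≈ -197.20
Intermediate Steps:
r = -1/238 ≈ -0.0042017
(-1157 + r)*(-226/(-1326)) = (-1157 - 1/238)*(-226/(-1326)) = -(-31116471)*(-1)/(119*1326) = -275367/238*113/663 = -10372157/52598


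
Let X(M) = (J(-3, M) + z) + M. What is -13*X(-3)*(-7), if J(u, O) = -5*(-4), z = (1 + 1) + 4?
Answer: 2093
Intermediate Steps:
z = 6 (z = 2 + 4 = 6)
J(u, O) = 20
X(M) = 26 + M (X(M) = (20 + 6) + M = 26 + M)
-13*X(-3)*(-7) = -13*(26 - 3)*(-7) = -13*23*(-7) = -299*(-7) = 2093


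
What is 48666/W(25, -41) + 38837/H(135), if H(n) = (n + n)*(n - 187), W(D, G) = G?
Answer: -684862957/575640 ≈ -1189.7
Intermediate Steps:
H(n) = 2*n*(-187 + n) (H(n) = (2*n)*(-187 + n) = 2*n*(-187 + n))
48666/W(25, -41) + 38837/H(135) = 48666/(-41) + 38837/((2*135*(-187 + 135))) = 48666*(-1/41) + 38837/((2*135*(-52))) = -48666/41 + 38837/(-14040) = -48666/41 + 38837*(-1/14040) = -48666/41 - 38837/14040 = -684862957/575640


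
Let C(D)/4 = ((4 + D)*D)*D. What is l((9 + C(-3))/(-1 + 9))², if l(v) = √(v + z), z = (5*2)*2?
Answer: 205/8 ≈ 25.625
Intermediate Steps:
C(D) = 4*D²*(4 + D) (C(D) = 4*(((4 + D)*D)*D) = 4*((D*(4 + D))*D) = 4*(D²*(4 + D)) = 4*D²*(4 + D))
z = 20 (z = 10*2 = 20)
l(v) = √(20 + v) (l(v) = √(v + 20) = √(20 + v))
l((9 + C(-3))/(-1 + 9))² = (√(20 + (9 + 4*(-3)²*(4 - 3))/(-1 + 9)))² = (√(20 + (9 + 4*9*1)/8))² = (√(20 + (9 + 36)*(⅛)))² = (√(20 + 45*(⅛)))² = (√(20 + 45/8))² = (√(205/8))² = (√410/4)² = 205/8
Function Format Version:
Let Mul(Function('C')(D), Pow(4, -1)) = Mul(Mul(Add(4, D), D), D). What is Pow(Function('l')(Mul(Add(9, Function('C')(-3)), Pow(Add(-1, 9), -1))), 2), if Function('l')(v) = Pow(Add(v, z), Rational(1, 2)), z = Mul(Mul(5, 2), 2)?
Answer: Rational(205, 8) ≈ 25.625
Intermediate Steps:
Function('C')(D) = Mul(4, Pow(D, 2), Add(4, D)) (Function('C')(D) = Mul(4, Mul(Mul(Add(4, D), D), D)) = Mul(4, Mul(Mul(D, Add(4, D)), D)) = Mul(4, Mul(Pow(D, 2), Add(4, D))) = Mul(4, Pow(D, 2), Add(4, D)))
z = 20 (z = Mul(10, 2) = 20)
Function('l')(v) = Pow(Add(20, v), Rational(1, 2)) (Function('l')(v) = Pow(Add(v, 20), Rational(1, 2)) = Pow(Add(20, v), Rational(1, 2)))
Pow(Function('l')(Mul(Add(9, Function('C')(-3)), Pow(Add(-1, 9), -1))), 2) = Pow(Pow(Add(20, Mul(Add(9, Mul(4, Pow(-3, 2), Add(4, -3))), Pow(Add(-1, 9), -1))), Rational(1, 2)), 2) = Pow(Pow(Add(20, Mul(Add(9, Mul(4, 9, 1)), Pow(8, -1))), Rational(1, 2)), 2) = Pow(Pow(Add(20, Mul(Add(9, 36), Rational(1, 8))), Rational(1, 2)), 2) = Pow(Pow(Add(20, Mul(45, Rational(1, 8))), Rational(1, 2)), 2) = Pow(Pow(Add(20, Rational(45, 8)), Rational(1, 2)), 2) = Pow(Pow(Rational(205, 8), Rational(1, 2)), 2) = Pow(Mul(Rational(1, 4), Pow(410, Rational(1, 2))), 2) = Rational(205, 8)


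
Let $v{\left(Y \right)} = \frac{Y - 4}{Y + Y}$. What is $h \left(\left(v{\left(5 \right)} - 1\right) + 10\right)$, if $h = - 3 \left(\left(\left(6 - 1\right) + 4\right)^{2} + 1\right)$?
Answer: $- \frac{11193}{5} \approx -2238.6$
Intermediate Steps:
$v{\left(Y \right)} = \frac{-4 + Y}{2 Y}$
$h = -246$ ($h = - 3 \left(\left(5 + 4\right)^{2} + 1\right) = - 3 \left(9^{2} + 1\right) = - 3 \left(81 + 1\right) = \left(-3\right) 82 = -246$)
$h \left(\left(v{\left(5 \right)} - 1\right) + 10\right) = - 246 \left(\left(\frac{-4 + 5}{2 \cdot 5} - 1\right) + 10\right) = - 246 \left(\left(\frac{1}{2} \cdot \frac{1}{5} \cdot 1 - 1\right) + 10\right) = - 246 \left(\left(\frac{1}{10} - 1\right) + 10\right) = - 246 \left(- \frac{9}{10} + 10\right) = \left(-246\right) \frac{91}{10} = - \frac{11193}{5}$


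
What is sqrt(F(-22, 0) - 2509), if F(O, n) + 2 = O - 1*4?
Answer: I*sqrt(2537) ≈ 50.369*I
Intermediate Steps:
F(O, n) = -6 + O (F(O, n) = -2 + (O - 1*4) = -2 + (O - 4) = -2 + (-4 + O) = -6 + O)
sqrt(F(-22, 0) - 2509) = sqrt((-6 - 22) - 2509) = sqrt(-28 - 2509) = sqrt(-2537) = I*sqrt(2537)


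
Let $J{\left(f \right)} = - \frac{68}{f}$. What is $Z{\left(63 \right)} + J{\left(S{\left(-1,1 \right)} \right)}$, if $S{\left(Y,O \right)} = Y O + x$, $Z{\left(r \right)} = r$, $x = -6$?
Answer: $\frac{509}{7} \approx 72.714$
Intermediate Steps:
$S{\left(Y,O \right)} = -6 + O Y$ ($S{\left(Y,O \right)} = Y O - 6 = O Y - 6 = -6 + O Y$)
$Z{\left(63 \right)} + J{\left(S{\left(-1,1 \right)} \right)} = 63 - \frac{68}{-6 + 1 \left(-1\right)} = 63 - \frac{68}{-6 - 1} = 63 - \frac{68}{-7} = 63 - - \frac{68}{7} = 63 + \frac{68}{7} = \frac{509}{7}$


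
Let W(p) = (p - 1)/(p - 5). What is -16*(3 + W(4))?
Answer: 0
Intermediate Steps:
W(p) = (-1 + p)/(-5 + p)
-16*(3 + W(4)) = -16*(3 + (-1 + 4)/(-5 + 4)) = -16*(3 + 3/(-1)) = -16*(3 - 1*3) = -16*(3 - 3) = -16*0 = 0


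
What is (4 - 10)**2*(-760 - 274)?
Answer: -37224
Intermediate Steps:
(4 - 10)**2*(-760 - 274) = (-6)**2*(-1034) = 36*(-1034) = -37224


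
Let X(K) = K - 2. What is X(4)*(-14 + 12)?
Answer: -4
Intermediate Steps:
X(K) = -2 + K
X(4)*(-14 + 12) = (-2 + 4)*(-14 + 12) = 2*(-2) = -4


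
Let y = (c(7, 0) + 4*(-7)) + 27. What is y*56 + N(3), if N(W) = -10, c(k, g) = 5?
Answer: 214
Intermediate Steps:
y = 4 (y = (5 + 4*(-7)) + 27 = (5 - 28) + 27 = -23 + 27 = 4)
y*56 + N(3) = 4*56 - 10 = 224 - 10 = 214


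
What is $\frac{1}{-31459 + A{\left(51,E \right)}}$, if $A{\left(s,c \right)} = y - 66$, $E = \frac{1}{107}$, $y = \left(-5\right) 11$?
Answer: $- \frac{1}{31580} \approx -3.1666 \cdot 10^{-5}$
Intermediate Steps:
$y = -55$
$E = \frac{1}{107} \approx 0.0093458$
$A{\left(s,c \right)} = -121$ ($A{\left(s,c \right)} = -55 - 66 = -121$)
$\frac{1}{-31459 + A{\left(51,E \right)}} = \frac{1}{-31459 - 121} = \frac{1}{-31580} = - \frac{1}{31580}$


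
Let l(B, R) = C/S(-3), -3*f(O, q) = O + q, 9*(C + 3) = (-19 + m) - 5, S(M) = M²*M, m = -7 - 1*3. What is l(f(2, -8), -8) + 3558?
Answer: 864655/243 ≈ 3558.3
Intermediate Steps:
m = -10 (m = -7 - 3 = -10)
S(M) = M³
C = -61/9 (C = -3 + ((-19 - 10) - 5)/9 = -3 + (-29 - 5)/9 = -3 + (⅑)*(-34) = -3 - 34/9 = -61/9 ≈ -6.7778)
f(O, q) = -O/3 - q/3 (f(O, q) = -(O + q)/3 = -O/3 - q/3)
l(B, R) = 61/243 (l(B, R) = -61/(9*((-3)³)) = -61/9/(-27) = -61/9*(-1/27) = 61/243)
l(f(2, -8), -8) + 3558 = 61/243 + 3558 = 864655/243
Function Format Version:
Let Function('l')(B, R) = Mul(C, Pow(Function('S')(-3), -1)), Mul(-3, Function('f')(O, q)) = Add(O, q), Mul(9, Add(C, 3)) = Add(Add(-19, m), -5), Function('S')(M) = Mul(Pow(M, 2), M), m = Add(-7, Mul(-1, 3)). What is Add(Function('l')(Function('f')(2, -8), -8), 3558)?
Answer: Rational(864655, 243) ≈ 3558.3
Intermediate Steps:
m = -10 (m = Add(-7, -3) = -10)
Function('S')(M) = Pow(M, 3)
C = Rational(-61, 9) (C = Add(-3, Mul(Rational(1, 9), Add(Add(-19, -10), -5))) = Add(-3, Mul(Rational(1, 9), Add(-29, -5))) = Add(-3, Mul(Rational(1, 9), -34)) = Add(-3, Rational(-34, 9)) = Rational(-61, 9) ≈ -6.7778)
Function('f')(O, q) = Add(Mul(Rational(-1, 3), O), Mul(Rational(-1, 3), q)) (Function('f')(O, q) = Mul(Rational(-1, 3), Add(O, q)) = Add(Mul(Rational(-1, 3), O), Mul(Rational(-1, 3), q)))
Function('l')(B, R) = Rational(61, 243) (Function('l')(B, R) = Mul(Rational(-61, 9), Pow(Pow(-3, 3), -1)) = Mul(Rational(-61, 9), Pow(-27, -1)) = Mul(Rational(-61, 9), Rational(-1, 27)) = Rational(61, 243))
Add(Function('l')(Function('f')(2, -8), -8), 3558) = Add(Rational(61, 243), 3558) = Rational(864655, 243)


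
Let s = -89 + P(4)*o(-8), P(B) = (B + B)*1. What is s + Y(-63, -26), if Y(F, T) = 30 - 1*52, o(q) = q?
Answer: -175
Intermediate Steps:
P(B) = 2*B (P(B) = (2*B)*1 = 2*B)
Y(F, T) = -22 (Y(F, T) = 30 - 52 = -22)
s = -153 (s = -89 + (2*4)*(-8) = -89 + 8*(-8) = -89 - 64 = -153)
s + Y(-63, -26) = -153 - 22 = -175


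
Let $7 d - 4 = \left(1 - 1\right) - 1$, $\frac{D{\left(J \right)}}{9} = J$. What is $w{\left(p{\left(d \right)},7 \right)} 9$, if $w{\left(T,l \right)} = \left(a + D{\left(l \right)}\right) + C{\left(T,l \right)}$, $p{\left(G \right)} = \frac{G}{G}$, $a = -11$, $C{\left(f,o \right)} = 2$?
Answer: $486$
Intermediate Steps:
$D{\left(J \right)} = 9 J$
$d = \frac{3}{7}$ ($d = \frac{4}{7} + \frac{\left(1 - 1\right) - 1}{7} = \frac{4}{7} + \frac{0 - 1}{7} = \frac{4}{7} + \frac{1}{7} \left(-1\right) = \frac{4}{7} - \frac{1}{7} = \frac{3}{7} \approx 0.42857$)
$p{\left(G \right)} = 1$
$w{\left(T,l \right)} = -9 + 9 l$ ($w{\left(T,l \right)} = \left(-11 + 9 l\right) + 2 = -9 + 9 l$)
$w{\left(p{\left(d \right)},7 \right)} 9 = \left(-9 + 9 \cdot 7\right) 9 = \left(-9 + 63\right) 9 = 54 \cdot 9 = 486$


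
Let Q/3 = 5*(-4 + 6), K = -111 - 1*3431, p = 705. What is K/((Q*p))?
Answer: -1771/10575 ≈ -0.16747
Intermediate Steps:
K = -3542 (K = -111 - 3431 = -3542)
Q = 30 (Q = 3*(5*(-4 + 6)) = 3*(5*2) = 3*10 = 30)
K/((Q*p)) = -3542/(30*705) = -3542/21150 = -3542*1/21150 = -1771/10575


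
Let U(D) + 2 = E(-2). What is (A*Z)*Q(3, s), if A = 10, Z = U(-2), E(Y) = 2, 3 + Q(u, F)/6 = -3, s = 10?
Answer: 0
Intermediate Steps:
Q(u, F) = -36 (Q(u, F) = -18 + 6*(-3) = -18 - 18 = -36)
U(D) = 0 (U(D) = -2 + 2 = 0)
Z = 0
(A*Z)*Q(3, s) = (10*0)*(-36) = 0*(-36) = 0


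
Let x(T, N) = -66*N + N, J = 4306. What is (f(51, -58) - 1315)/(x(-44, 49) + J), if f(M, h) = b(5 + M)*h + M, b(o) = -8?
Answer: -800/1121 ≈ -0.71365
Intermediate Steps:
x(T, N) = -65*N
f(M, h) = M - 8*h (f(M, h) = -8*h + M = M - 8*h)
(f(51, -58) - 1315)/(x(-44, 49) + J) = ((51 - 8*(-58)) - 1315)/(-65*49 + 4306) = ((51 + 464) - 1315)/(-3185 + 4306) = (515 - 1315)/1121 = -800*1/1121 = -800/1121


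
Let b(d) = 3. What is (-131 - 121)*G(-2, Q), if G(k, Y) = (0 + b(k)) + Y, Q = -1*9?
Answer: 1512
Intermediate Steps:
Q = -9
G(k, Y) = 3 + Y (G(k, Y) = (0 + 3) + Y = 3 + Y)
(-131 - 121)*G(-2, Q) = (-131 - 121)*(3 - 9) = -252*(-6) = 1512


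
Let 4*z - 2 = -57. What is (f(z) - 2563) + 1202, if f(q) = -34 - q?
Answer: -5525/4 ≈ -1381.3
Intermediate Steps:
z = -55/4 (z = 1/2 + (1/4)*(-57) = 1/2 - 57/4 = -55/4 ≈ -13.750)
(f(z) - 2563) + 1202 = ((-34 - 1*(-55/4)) - 2563) + 1202 = ((-34 + 55/4) - 2563) + 1202 = (-81/4 - 2563) + 1202 = -10333/4 + 1202 = -5525/4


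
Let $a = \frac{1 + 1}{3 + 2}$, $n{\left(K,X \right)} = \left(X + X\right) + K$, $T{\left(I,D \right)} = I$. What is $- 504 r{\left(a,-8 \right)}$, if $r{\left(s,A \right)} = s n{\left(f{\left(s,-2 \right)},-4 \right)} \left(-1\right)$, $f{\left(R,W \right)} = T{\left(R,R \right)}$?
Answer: $- \frac{38304}{25} \approx -1532.2$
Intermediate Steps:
$f{\left(R,W \right)} = R$
$n{\left(K,X \right)} = K + 2 X$ ($n{\left(K,X \right)} = 2 X + K = K + 2 X$)
$a = \frac{2}{5} \approx 0.4$
$r{\left(s,A \right)} = - s \left(-8 + s\right)$ ($r{\left(s,A \right)} = s \left(s + 2 \left(-4\right)\right) \left(-1\right) = s \left(s - 8\right) \left(-1\right) = s \left(-8 + s\right) \left(-1\right) = - s \left(-8 + s\right)$)
$- 504 r{\left(a,-8 \right)} = - 504 \frac{2 \left(8 - \frac{2}{5}\right)}{5} = - 504 \cdot \frac{2}{5} \cdot \frac{38}{5} = \left(-504\right) \frac{76}{25} = - \frac{38304}{25}$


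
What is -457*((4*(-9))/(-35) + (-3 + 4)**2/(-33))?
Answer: -526921/1155 ≈ -456.21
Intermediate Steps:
-457*((4*(-9))/(-35) + (-3 + 4)**2/(-33)) = -457*(-36*(-1/35) + 1**2*(-1/33)) = -457*(36/35 + 1*(-1/33)) = -457*(36/35 - 1/33) = -457*1153/1155 = -526921/1155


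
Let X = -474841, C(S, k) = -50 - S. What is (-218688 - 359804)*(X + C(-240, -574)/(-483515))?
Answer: 26563513399094412/96703 ≈ 2.7469e+11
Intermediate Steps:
(-218688 - 359804)*(X + C(-240, -574)/(-483515)) = (-218688 - 359804)*(-474841 + (-50 - 1*(-240))/(-483515)) = -578492*(-474841 + (-50 + 240)*(-1/483515)) = -578492*(-474841 + 190*(-1/483515)) = -578492*(-474841 - 38/96703) = -578492*(-45918549261/96703) = 26563513399094412/96703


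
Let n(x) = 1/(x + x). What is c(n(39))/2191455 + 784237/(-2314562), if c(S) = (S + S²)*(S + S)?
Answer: -203893650719609531/601762600092178980 ≈ -0.33883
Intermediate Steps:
n(x) = 1/(2*x)
c(S) = 2*S*(S + S²) (c(S) = (S + S²)*(2*S) = 2*S*(S + S²))
c(n(39))/2191455 + 784237/(-2314562) = (2*((½)/39)²*(1 + (½)/39))/2191455 + 784237/(-2314562) = (2*((½)*(1/39))²*(1 + (½)*(1/39)))*(1/2191455) + 784237*(-1/2314562) = (2*(1/78)²*(1 + 1/78))*(1/2191455) - 784237/2314562 = (2*(1/6084)*(79/78))*(1/2191455) - 784237/2314562 = (79/237276)*(1/2191455) - 784237/2314562 = 79/519979676580 - 784237/2314562 = -203893650719609531/601762600092178980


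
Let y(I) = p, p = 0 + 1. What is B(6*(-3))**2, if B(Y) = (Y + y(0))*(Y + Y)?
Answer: 374544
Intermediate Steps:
p = 1
y(I) = 1
B(Y) = 2*Y*(1 + Y) (B(Y) = (Y + 1)*(Y + Y) = (1 + Y)*(2*Y) = 2*Y*(1 + Y))
B(6*(-3))**2 = (2*(6*(-3))*(1 + 6*(-3)))**2 = (2*(-18)*(1 - 18))**2 = (2*(-18)*(-17))**2 = 612**2 = 374544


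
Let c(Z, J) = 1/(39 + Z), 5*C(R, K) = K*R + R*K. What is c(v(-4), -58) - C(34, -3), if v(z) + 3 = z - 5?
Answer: 5513/135 ≈ 40.837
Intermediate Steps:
C(R, K) = 2*K*R/5 (C(R, K) = (K*R + R*K)/5 = (K*R + K*R)/5 = (2*K*R)/5 = 2*K*R/5)
v(z) = -8 + z (v(z) = -3 + (z - 5) = -3 + (-5 + z) = -8 + z)
c(v(-4), -58) - C(34, -3) = 1/(39 + (-8 - 4)) - 2*(-3)*34/5 = 1/(39 - 12) - 1*(-204/5) = 1/27 + 204/5 = 5513/135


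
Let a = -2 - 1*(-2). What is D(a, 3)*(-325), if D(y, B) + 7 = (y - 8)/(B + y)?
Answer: 9425/3 ≈ 3141.7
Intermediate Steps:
a = 0 (a = -2 + 2 = 0)
D(y, B) = -7 + (-8 + y)/(B + y) (D(y, B) = -7 + (y - 8)/(B + y) = -7 + (-8 + y)/(B + y))
D(a, 3)*(-325) = ((-8 - 7*3 - 6*0)/(3 + 0))*(-325) = ((-8 - 21 + 0)/3)*(-325) = ((1/3)*(-29))*(-325) = -29/3*(-325) = 9425/3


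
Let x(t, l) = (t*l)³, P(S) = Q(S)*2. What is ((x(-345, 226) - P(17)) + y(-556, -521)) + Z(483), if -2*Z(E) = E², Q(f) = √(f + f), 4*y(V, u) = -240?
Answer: -948009301379409/2 - 2*√34 ≈ -4.7400e+14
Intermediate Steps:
y(V, u) = -60 (y(V, u) = (¼)*(-240) = -60)
Q(f) = √2*√f (Q(f) = √(2*f) = √2*√f)
P(S) = 2*√2*√S (P(S) = (√2*√S)*2 = 2*√2*√S)
Z(E) = -E²/2
x(t, l) = l³*t³ (x(t, l) = (l*t)³ = l³*t³)
((x(-345, 226) - P(17)) + y(-556, -521)) + Z(483) = ((226³*(-345)³ - 2*√2*√17) - 60) - ½*483² = ((11543176*(-41063625) - 2*√34) - 60) - ½*233289 = ((-474004650573000 - 2*√34) - 60) - 233289/2 = (-474004650573060 - 2*√34) - 233289/2 = -948009301379409/2 - 2*√34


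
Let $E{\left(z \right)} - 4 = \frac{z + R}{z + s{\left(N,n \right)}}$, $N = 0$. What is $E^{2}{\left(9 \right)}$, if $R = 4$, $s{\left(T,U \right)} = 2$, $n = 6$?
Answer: $\frac{3249}{121} \approx 26.851$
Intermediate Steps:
$E{\left(z \right)} = 4 + \frac{4 + z}{2 + z}$ ($E{\left(z \right)} = 4 + \frac{z + 4}{z + 2} = 4 + \frac{4 + z}{2 + z}$)
$E^{2}{\left(9 \right)} = \left(\frac{12 + 5 \cdot 9}{2 + 9}\right)^{2} = \left(\frac{12 + 45}{11}\right)^{2} = \left(\frac{1}{11} \cdot 57\right)^{2} = \left(\frac{57}{11}\right)^{2} = \frac{3249}{121}$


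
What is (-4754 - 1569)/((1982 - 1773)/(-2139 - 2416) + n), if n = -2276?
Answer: 28801265/10367389 ≈ 2.7781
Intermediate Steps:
(-4754 - 1569)/((1982 - 1773)/(-2139 - 2416) + n) = (-4754 - 1569)/((1982 - 1773)/(-2139 - 2416) - 2276) = -6323/(209/(-4555) - 2276) = -6323/(209*(-1/4555) - 2276) = -6323/(-209/4555 - 2276) = -6323/(-10367389/4555) = -6323*(-4555/10367389) = 28801265/10367389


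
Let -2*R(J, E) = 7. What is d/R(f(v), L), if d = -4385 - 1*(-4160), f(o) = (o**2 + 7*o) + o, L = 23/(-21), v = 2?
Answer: 450/7 ≈ 64.286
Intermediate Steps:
L = -23/21 (L = 23*(-1/21) = -23/21 ≈ -1.0952)
f(o) = o**2 + 8*o
R(J, E) = -7/2 (R(J, E) = -1/2*7 = -7/2)
d = -225 (d = -4385 + 4160 = -225)
d/R(f(v), L) = -225/(-7/2) = -225*(-2/7) = 450/7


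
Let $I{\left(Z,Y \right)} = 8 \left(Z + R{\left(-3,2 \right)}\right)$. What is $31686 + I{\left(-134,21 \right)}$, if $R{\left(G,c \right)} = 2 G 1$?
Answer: $30566$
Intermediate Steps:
$R{\left(G,c \right)} = 2 G$
$I{\left(Z,Y \right)} = -48 + 8 Z$ ($I{\left(Z,Y \right)} = 8 \left(Z + 2 \left(-3\right)\right) = 8 \left(Z - 6\right) = 8 \left(-6 + Z\right) = -48 + 8 Z$)
$31686 + I{\left(-134,21 \right)} = 31686 + \left(-48 + 8 \left(-134\right)\right) = 31686 - 1120 = 30566$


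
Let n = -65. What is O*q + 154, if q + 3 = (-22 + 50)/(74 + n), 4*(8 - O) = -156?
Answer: 1433/9 ≈ 159.22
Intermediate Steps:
O = 47 (O = 8 - ¼*(-156) = 8 + 39 = 47)
q = ⅑ (q = -3 + (-22 + 50)/(74 - 65) = -3 + 28/9 = ⅑ ≈ 0.11111)
O*q + 154 = 47*(⅑) + 154 = 47/9 + 154 = 1433/9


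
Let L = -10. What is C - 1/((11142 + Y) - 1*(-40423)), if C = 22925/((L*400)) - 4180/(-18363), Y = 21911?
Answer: -99009589573/17989863840 ≈ -5.5036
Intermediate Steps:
C = -16170071/2938080 (C = 22925/((-10*400)) - 4180/(-18363) = 22925/(-4000) - 4180*(-1/18363) = 22925*(-1/4000) + 4180/18363 = -917/160 + 4180/18363 = -16170071/2938080 ≈ -5.5036)
C - 1/((11142 + Y) - 1*(-40423)) = -16170071/2938080 - 1/((11142 + 21911) - 1*(-40423)) = -16170071/2938080 - 1/(33053 + 40423) = -16170071/2938080 - 1/73476 = -99009589573/17989863840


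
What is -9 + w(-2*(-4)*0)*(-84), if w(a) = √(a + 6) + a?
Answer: -9 - 84*√6 ≈ -214.76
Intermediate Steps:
w(a) = a + √(6 + a) (w(a) = √(6 + a) + a = a + √(6 + a))
-9 + w(-2*(-4)*0)*(-84) = -9 + (-2*(-4)*0 + √(6 - 2*(-4)*0))*(-84) = -9 + (8*0 + √(6 + 8*0))*(-84) = -9 + (0 + √(6 + 0))*(-84) = -9 + (0 + √6)*(-84) = -9 + √6*(-84) = -9 - 84*√6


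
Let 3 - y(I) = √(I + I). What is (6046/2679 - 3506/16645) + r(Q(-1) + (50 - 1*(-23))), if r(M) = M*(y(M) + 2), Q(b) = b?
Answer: -22383102224/44591955 ≈ -501.95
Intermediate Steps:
y(I) = 3 - √2*√I (y(I) = 3 - √(I + I) = 3 - √(2*I) = 3 - √2*√I)
r(M) = M*(5 - √2*√M) (r(M) = M*((3 - √2*√M) + 2) = M*(5 - √2*√M))
(6046/2679 - 3506/16645) + r(Q(-1) + (50 - 1*(-23))) = (6046/2679 - 3506/16645) + (5*(-1 + (50 - 1*(-23))) - √2*(-1 + (50 - 1*(-23)))^(3/2)) = (6046*(1/2679) - 3506*1/16645) + (5*(-1 + (50 + 23)) - √2*(-1 + (50 + 23))^(3/2)) = (6046/2679 - 3506/16645) + (5*(-1 + 73) - √2*(-1 + 73)^(3/2)) = 91243096/44591955 + (5*72 - √2*72^(3/2)) = 91243096/44591955 + (360 - √2*432*√2) = 91243096/44591955 + (360 - 864) = 91243096/44591955 - 504 = -22383102224/44591955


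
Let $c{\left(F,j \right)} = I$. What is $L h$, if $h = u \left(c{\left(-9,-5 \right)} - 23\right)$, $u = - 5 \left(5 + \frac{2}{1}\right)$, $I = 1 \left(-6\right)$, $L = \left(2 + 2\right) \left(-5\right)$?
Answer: $-20300$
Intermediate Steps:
$L = -20$ ($L = 4 \left(-5\right) = -20$)
$I = -6$
$u = -35$ ($u = - 5 \left(5 + 2 \cdot 1\right) = - 5 \left(5 + 2\right) = \left(-5\right) 7 = -35$)
$c{\left(F,j \right)} = -6$
$h = 1015$ ($h = - 35 \left(-6 - 23\right) = \left(-35\right) \left(-29\right) = 1015$)
$L h = \left(-20\right) 1015 = -20300$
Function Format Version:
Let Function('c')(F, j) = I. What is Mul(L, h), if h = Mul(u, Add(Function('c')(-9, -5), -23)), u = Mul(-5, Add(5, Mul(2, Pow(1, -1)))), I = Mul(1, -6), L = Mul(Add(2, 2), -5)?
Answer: -20300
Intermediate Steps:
L = -20 (L = Mul(4, -5) = -20)
I = -6
u = -35 (u = Mul(-5, Add(5, Mul(2, 1))) = Mul(-5, Add(5, 2)) = Mul(-5, 7) = -35)
Function('c')(F, j) = -6
h = 1015 (h = Mul(-35, Add(-6, -23)) = Mul(-35, -29) = 1015)
Mul(L, h) = Mul(-20, 1015) = -20300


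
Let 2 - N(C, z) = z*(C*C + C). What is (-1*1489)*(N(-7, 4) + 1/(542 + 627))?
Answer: 288944917/1169 ≈ 2.4717e+5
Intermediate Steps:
N(C, z) = 2 - z*(C + C²) (N(C, z) = 2 - z*(C*C + C) = 2 - z*(C² + C) = 2 - z*(C + C²))
(-1*1489)*(N(-7, 4) + 1/(542 + 627)) = (-1*1489)*((2 - 1*(-7)*4 - 1*4*(-7)²) + 1/(542 + 627)) = -1489*((2 + 28 - 1*4*49) + 1/1169) = -1489*((2 + 28 - 196) + 1/1169) = -1489*(-166 + 1/1169) = -1489*(-194053/1169) = 288944917/1169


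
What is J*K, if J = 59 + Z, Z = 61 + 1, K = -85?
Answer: -10285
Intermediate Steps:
Z = 62
J = 121 (J = 59 + 62 = 121)
J*K = 121*(-85) = -10285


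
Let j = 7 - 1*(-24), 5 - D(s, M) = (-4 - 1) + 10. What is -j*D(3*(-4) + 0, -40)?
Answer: 0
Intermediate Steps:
D(s, M) = 0 (D(s, M) = 5 - ((-4 - 1) + 10) = 5 - (-5 + 10) = 5 - 1*5 = 5 - 5 = 0)
j = 31 (j = 7 + 24 = 31)
-j*D(3*(-4) + 0, -40) = -31*0 = -1*0 = 0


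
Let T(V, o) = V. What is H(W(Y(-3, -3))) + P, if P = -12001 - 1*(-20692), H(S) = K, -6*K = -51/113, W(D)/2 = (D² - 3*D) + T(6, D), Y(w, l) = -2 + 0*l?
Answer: 1964183/226 ≈ 8691.1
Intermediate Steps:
Y(w, l) = -2 (Y(w, l) = -2 + 0 = -2)
W(D) = 12 - 6*D + 2*D² (W(D) = 2*((D² - 3*D) + 6) = 2*(6 + D² - 3*D) = 12 - 6*D + 2*D²)
K = 17/226 (K = -(-17)/(2*113) = -⅙*(-51/113) = 17/226 ≈ 0.075221)
H(S) = 17/226
P = 8691 (P = -12001 + 20692 = 8691)
H(W(Y(-3, -3))) + P = 17/226 + 8691 = 1964183/226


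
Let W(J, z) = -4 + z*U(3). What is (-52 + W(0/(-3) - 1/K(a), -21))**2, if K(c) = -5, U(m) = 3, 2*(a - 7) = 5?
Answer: 14161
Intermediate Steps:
a = 19/2 (a = 7 + (1/2)*5 = 7 + 5/2 = 19/2 ≈ 9.5000)
W(J, z) = -4 + 3*z (W(J, z) = -4 + z*3 = -4 + 3*z)
(-52 + W(0/(-3) - 1/K(a), -21))**2 = (-52 + (-4 + 3*(-21)))**2 = (-52 + (-4 - 63))**2 = (-52 - 67)**2 = (-119)**2 = 14161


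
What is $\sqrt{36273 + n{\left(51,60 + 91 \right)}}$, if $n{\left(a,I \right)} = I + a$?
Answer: $5 \sqrt{1459} \approx 190.98$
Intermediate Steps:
$\sqrt{36273 + n{\left(51,60 + 91 \right)}} = \sqrt{36273 + \left(\left(60 + 91\right) + 51\right)} = \sqrt{36273 + \left(151 + 51\right)} = \sqrt{36273 + 202} = \sqrt{36475} = 5 \sqrt{1459}$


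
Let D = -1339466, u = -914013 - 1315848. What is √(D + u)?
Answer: I*√3569327 ≈ 1889.3*I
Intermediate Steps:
u = -2229861
√(D + u) = √(-1339466 - 2229861) = √(-3569327) = I*√3569327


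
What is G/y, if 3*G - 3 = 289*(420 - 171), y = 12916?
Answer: 5997/3229 ≈ 1.8572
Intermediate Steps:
G = 23988 (G = 1 + (289*(420 - 171))/3 = 1 + (289*249)/3 = 1 + (⅓)*71961 = 1 + 23987 = 23988)
G/y = 23988/12916 = 23988*(1/12916) = 5997/3229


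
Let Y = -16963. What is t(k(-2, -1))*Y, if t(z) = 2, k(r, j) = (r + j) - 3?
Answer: -33926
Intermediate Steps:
k(r, j) = -3 + j + r (k(r, j) = (j + r) - 3 = -3 + j + r)
t(k(-2, -1))*Y = 2*(-16963) = -33926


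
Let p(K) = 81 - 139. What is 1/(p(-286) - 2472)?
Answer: -1/2530 ≈ -0.00039526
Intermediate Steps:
p(K) = -58
1/(p(-286) - 2472) = 1/(-58 - 2472) = 1/(-2530) = -1/2530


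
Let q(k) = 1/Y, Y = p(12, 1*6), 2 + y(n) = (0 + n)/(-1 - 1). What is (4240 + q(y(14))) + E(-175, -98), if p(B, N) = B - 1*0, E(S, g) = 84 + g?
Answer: 50713/12 ≈ 4226.1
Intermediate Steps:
y(n) = -2 - n/2 (y(n) = -2 + (0 + n)/(-1 - 1) = -2 + n/(-2) = -2 + n*(-½) = -2 - n/2)
p(B, N) = B (p(B, N) = B + 0 = B)
Y = 12
q(k) = 1/12
(4240 + q(y(14))) + E(-175, -98) = (4240 + 1/12) + (84 - 98) = 50881/12 - 14 = 50713/12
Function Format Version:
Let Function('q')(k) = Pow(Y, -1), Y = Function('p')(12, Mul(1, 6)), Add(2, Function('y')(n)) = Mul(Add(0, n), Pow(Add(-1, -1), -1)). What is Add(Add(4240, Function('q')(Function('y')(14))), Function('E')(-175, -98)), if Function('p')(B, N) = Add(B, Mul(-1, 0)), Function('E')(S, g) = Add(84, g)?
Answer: Rational(50713, 12) ≈ 4226.1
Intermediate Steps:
Function('y')(n) = Add(-2, Mul(Rational(-1, 2), n)) (Function('y')(n) = Add(-2, Mul(Add(0, n), Pow(Add(-1, -1), -1))) = Add(-2, Mul(n, Pow(-2, -1))) = Add(-2, Mul(n, Rational(-1, 2))) = Add(-2, Mul(Rational(-1, 2), n)))
Function('p')(B, N) = B (Function('p')(B, N) = Add(B, 0) = B)
Y = 12
Function('q')(k) = Rational(1, 12) (Function('q')(k) = Pow(12, -1) = Rational(1, 12))
Add(Add(4240, Function('q')(Function('y')(14))), Function('E')(-175, -98)) = Add(Add(4240, Rational(1, 12)), Add(84, -98)) = Add(Rational(50881, 12), -14) = Rational(50713, 12)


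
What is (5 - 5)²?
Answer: 0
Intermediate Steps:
(5 - 5)² = 0² = 0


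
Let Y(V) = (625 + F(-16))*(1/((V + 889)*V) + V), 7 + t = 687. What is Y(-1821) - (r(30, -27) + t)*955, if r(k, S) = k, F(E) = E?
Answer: -1010970851033/565724 ≈ -1.7870e+6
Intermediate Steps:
t = 680 (t = -7 + 687 = 680)
Y(V) = 609*V + 609/(V*(889 + V)) (Y(V) = (625 - 16)*(1/((V + 889)*V) + V) = 609*(1/((889 + V)*V) + V) = 609*(1/(V*(889 + V)) + V) = 609*(V + 1/(V*(889 + V))) = 609*V + 609/(V*(889 + V)))
Y(-1821) - (r(30, -27) + t)*955 = 609*(1 + (-1821)**3 + 889*(-1821)**2)/(-1821*(889 - 1821)) - (30 + 680)*955 = 609*(-1/1821)*(1 - 6038510661 + 889*3316041)/(-932) - 710*955 = 609*(-1/1821)*(-1/932)*(1 - 6038510661 + 2947960449) - 1*678050 = 609*(-1/1821)*(-1/932)*(-3090550211) - 678050 = -627381692833/565724 - 678050 = -1010970851033/565724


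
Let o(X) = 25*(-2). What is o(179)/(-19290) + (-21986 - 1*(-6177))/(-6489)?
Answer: 10176002/4172427 ≈ 2.4389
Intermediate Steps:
o(X) = -50
o(179)/(-19290) + (-21986 - 1*(-6177))/(-6489) = -50/(-19290) + (-21986 - 1*(-6177))/(-6489) = -50*(-1/19290) + (-21986 + 6177)*(-1/6489) = 5/1929 - 15809*(-1/6489) = 5/1929 + 15809/6489 = 10176002/4172427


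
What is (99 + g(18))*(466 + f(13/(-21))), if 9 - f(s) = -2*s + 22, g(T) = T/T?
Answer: 948700/21 ≈ 45176.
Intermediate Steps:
g(T) = 1
f(s) = -13 + 2*s (f(s) = 9 - (-2*s + 22) = 9 - (22 - 2*s) = 9 + (-22 + 2*s) = -13 + 2*s)
(99 + g(18))*(466 + f(13/(-21))) = (99 + 1)*(466 + (-13 + 2*(13/(-21)))) = 100*(466 + (-13 + 2*(13*(-1/21)))) = 100*(466 + (-13 + 2*(-13/21))) = 100*(466 + (-13 - 26/21)) = 100*(466 - 299/21) = 100*(9487/21) = 948700/21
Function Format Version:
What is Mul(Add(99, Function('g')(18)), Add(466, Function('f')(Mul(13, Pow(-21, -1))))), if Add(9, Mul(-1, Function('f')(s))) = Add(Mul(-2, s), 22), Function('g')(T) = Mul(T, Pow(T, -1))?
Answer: Rational(948700, 21) ≈ 45176.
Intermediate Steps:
Function('g')(T) = 1
Function('f')(s) = Add(-13, Mul(2, s)) (Function('f')(s) = Add(9, Mul(-1, Add(Mul(-2, s), 22))) = Add(9, Mul(-1, Add(22, Mul(-2, s)))) = Add(9, Add(-22, Mul(2, s))) = Add(-13, Mul(2, s)))
Mul(Add(99, Function('g')(18)), Add(466, Function('f')(Mul(13, Pow(-21, -1))))) = Mul(Add(99, 1), Add(466, Add(-13, Mul(2, Mul(13, Pow(-21, -1)))))) = Mul(100, Add(466, Add(-13, Mul(2, Mul(13, Rational(-1, 21)))))) = Mul(100, Add(466, Add(-13, Mul(2, Rational(-13, 21))))) = Mul(100, Add(466, Add(-13, Rational(-26, 21)))) = Mul(100, Add(466, Rational(-299, 21))) = Mul(100, Rational(9487, 21)) = Rational(948700, 21)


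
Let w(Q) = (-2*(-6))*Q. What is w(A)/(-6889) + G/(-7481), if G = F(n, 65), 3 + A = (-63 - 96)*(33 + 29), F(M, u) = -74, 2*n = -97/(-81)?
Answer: 885751478/51536609 ≈ 17.187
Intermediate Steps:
n = 97/162 (n = (-97/(-81))/2 = (-97*(-1/81))/2 = (1/2)*(97/81) = 97/162 ≈ 0.59877)
A = -9861 (A = -3 + (-63 - 96)*(33 + 29) = -3 - 159*62 = -3 - 9858 = -9861)
w(Q) = 12*Q
G = -74
w(A)/(-6889) + G/(-7481) = (12*(-9861))/(-6889) - 74/(-7481) = -118332*(-1/6889) - 74*(-1/7481) = 118332/6889 + 74/7481 = 885751478/51536609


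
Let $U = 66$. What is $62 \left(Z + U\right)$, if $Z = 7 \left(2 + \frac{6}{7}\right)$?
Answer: $5332$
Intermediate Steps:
$Z = 20$ ($Z = 7 \left(2 + 6 \cdot \frac{1}{7}\right) = 7 \left(2 + \frac{6}{7}\right) = 7 \cdot \frac{20}{7} = 20$)
$62 \left(Z + U\right) = 62 \left(20 + 66\right) = 62 \cdot 86 = 5332$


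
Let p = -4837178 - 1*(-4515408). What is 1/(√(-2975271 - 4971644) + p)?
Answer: -64354/20708775963 - I*√7946915/103543879815 ≈ -3.1076e-6 - 2.7225e-8*I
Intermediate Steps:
p = -321770 (p = -4837178 + 4515408 = -321770)
1/(√(-2975271 - 4971644) + p) = 1/(√(-2975271 - 4971644) - 321770) = 1/(√(-7946915) - 321770) = 1/(I*√7946915 - 321770) = 1/(-321770 + I*√7946915)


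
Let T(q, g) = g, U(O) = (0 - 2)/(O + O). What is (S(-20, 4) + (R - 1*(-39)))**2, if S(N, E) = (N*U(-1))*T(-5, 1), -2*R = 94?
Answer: 784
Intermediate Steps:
U(O) = -1/O (U(O) = -2*1/(2*O) = -1/O)
R = -47 (R = -1/2*94 = -47)
S(N, E) = N (S(N, E) = (N*(-1/(-1)))*1 = (N*(-1*(-1)))*1 = (N*1)*1 = N*1 = N)
(S(-20, 4) + (R - 1*(-39)))**2 = (-20 + (-47 - 1*(-39)))**2 = (-20 + (-47 + 39))**2 = (-20 - 8)**2 = (-28)**2 = 784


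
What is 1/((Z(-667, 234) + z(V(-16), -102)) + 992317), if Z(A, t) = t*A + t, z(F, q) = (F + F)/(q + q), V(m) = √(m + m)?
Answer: 2175666273/1819886094375137 + 102*I*√2/1819886094375137 ≈ 1.1955e-6 + 7.9263e-14*I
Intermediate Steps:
V(m) = √2*√m (V(m) = √(2*m) = √2*√m)
z(F, q) = F/q (z(F, q) = (2*F)/((2*q)) = (2*F)*(1/(2*q)) = F/q)
Z(A, t) = t + A*t (Z(A, t) = A*t + t = t + A*t)
1/((Z(-667, 234) + z(V(-16), -102)) + 992317) = 1/((234*(1 - 667) + (√2*√(-16))/(-102)) + 992317) = 1/((234*(-666) + (√2*(4*I))*(-1/102)) + 992317) = 1/((-155844 + (4*I*√2)*(-1/102)) + 992317) = 1/((-155844 - 2*I*√2/51) + 992317) = 1/(836473 - 2*I*√2/51)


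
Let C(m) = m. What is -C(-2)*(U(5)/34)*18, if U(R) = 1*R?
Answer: 90/17 ≈ 5.2941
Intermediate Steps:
U(R) = R
-C(-2)*(U(5)/34)*18 = -(-10/34)*18 = -(-2*5/34)*18 = -(-5)*18/17 = -1*(-90/17) = 90/17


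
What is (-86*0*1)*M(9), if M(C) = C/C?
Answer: 0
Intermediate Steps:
M(C) = 1
(-86*0*1)*M(9) = -86*0*1*1 = -0*1 = -86*0*1 = 0*1 = 0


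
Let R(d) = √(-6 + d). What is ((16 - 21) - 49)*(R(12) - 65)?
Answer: 3510 - 54*√6 ≈ 3377.7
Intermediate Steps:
((16 - 21) - 49)*(R(12) - 65) = ((16 - 21) - 49)*(√(-6 + 12) - 65) = (-5 - 49)*(√6 - 65) = -54*(-65 + √6) = 3510 - 54*√6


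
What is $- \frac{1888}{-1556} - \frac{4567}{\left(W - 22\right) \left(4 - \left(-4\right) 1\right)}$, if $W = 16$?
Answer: $\frac{1799219}{18672} \approx 96.359$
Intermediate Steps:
$- \frac{1888}{-1556} - \frac{4567}{\left(W - 22\right) \left(4 - \left(-4\right) 1\right)} = - \frac{1888}{-1556} - \frac{4567}{\left(16 - 22\right) \left(4 - \left(-4\right) 1\right)} = \left(-1888\right) \left(- \frac{1}{1556}\right) - \frac{4567}{\left(-6\right) \left(4 - -4\right)} = \frac{472}{389} - \frac{4567}{\left(-6\right) \left(4 + 4\right)} = \frac{472}{389} - \frac{4567}{\left(-6\right) 8} = \frac{472}{389} - \frac{4567}{-48} = \frac{472}{389} - - \frac{4567}{48} = \frac{472}{389} + \frac{4567}{48} = \frac{1799219}{18672}$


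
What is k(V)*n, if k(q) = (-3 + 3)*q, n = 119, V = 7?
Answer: 0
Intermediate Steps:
k(q) = 0 (k(q) = 0*q = 0)
k(V)*n = 0*119 = 0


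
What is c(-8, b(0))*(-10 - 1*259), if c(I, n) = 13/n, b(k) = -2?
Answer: 3497/2 ≈ 1748.5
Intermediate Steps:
c(-8, b(0))*(-10 - 1*259) = (13/(-2))*(-10 - 1*259) = (13*(-1/2))*(-10 - 259) = -13/2*(-269) = 3497/2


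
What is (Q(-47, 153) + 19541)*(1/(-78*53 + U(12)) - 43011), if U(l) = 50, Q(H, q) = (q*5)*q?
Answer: -11996138379025/2042 ≈ -5.8747e+9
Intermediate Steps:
Q(H, q) = 5*q² (Q(H, q) = (5*q)*q = 5*q²)
(Q(-47, 153) + 19541)*(1/(-78*53 + U(12)) - 43011) = (5*153² + 19541)*(1/(-78*53 + 50) - 43011) = (5*23409 + 19541)*(1/(-4134 + 50) - 43011) = (117045 + 19541)*(1/(-4084) - 43011) = 136586*(-1/4084 - 43011) = 136586*(-175656925/4084) = -11996138379025/2042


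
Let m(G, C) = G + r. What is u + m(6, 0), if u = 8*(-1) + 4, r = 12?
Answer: 14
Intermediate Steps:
m(G, C) = 12 + G (m(G, C) = G + 12 = 12 + G)
u = -4 (u = -8 + 4 = -4)
u + m(6, 0) = -4 + (12 + 6) = -4 + 18 = 14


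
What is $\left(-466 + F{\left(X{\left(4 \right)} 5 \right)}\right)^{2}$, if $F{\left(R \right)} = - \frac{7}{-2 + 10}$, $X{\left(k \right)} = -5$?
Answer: $\frac{13950225}{64} \approx 2.1797 \cdot 10^{5}$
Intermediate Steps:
$F{\left(R \right)} = - \frac{7}{8}$
$\left(-466 + F{\left(X{\left(4 \right)} 5 \right)}\right)^{2} = \left(-466 - \frac{7}{8}\right)^{2} = \left(- \frac{3735}{8}\right)^{2} = \frac{13950225}{64}$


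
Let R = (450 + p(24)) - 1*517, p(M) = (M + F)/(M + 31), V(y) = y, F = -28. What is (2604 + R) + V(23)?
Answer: 140796/55 ≈ 2559.9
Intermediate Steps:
p(M) = (-28 + M)/(31 + M) (p(M) = (M - 28)/(M + 31) = (-28 + M)/(31 + M))
R = -3689/55 (R = (450 + (-28 + 24)/(31 + 24)) - 1*517 = (450 - 4/55) - 517 = 24746/55 - 517 = -3689/55 ≈ -67.073)
(2604 + R) + V(23) = (2604 - 3689/55) + 23 = 139531/55 + 23 = 140796/55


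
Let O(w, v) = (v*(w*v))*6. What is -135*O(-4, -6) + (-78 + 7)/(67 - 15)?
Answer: 6065209/52 ≈ 1.1664e+5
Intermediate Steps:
O(w, v) = 6*w*v**2 (O(w, v) = (v*(v*w))*6 = (w*v**2)*6 = 6*w*v**2)
-135*O(-4, -6) + (-78 + 7)/(67 - 15) = -810*(-4)*(-6)**2 + (-78 + 7)/(67 - 15) = -810*(-4)*36 - 71/52 = -135*(-864) - 71*1/52 = 116640 - 71/52 = 6065209/52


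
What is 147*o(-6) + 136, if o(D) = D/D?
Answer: 283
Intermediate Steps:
o(D) = 1
147*o(-6) + 136 = 147*1 + 136 = 147 + 136 = 283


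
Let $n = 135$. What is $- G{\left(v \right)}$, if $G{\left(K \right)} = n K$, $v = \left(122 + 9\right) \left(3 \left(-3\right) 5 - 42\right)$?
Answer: $1538595$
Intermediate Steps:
$v = -11397$ ($v = 131 \left(\left(-9\right) 5 - 42\right) = 131 \left(-45 - 42\right) = 131 \left(-87\right) = -11397$)
$G{\left(K \right)} = 135 K$
$- G{\left(v \right)} = - 135 \left(-11397\right) = \left(-1\right) \left(-1538595\right) = 1538595$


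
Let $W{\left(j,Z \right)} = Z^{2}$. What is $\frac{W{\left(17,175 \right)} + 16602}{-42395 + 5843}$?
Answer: $- \frac{47227}{36552} \approx -1.292$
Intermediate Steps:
$\frac{W{\left(17,175 \right)} + 16602}{-42395 + 5843} = \frac{175^{2} + 16602}{-42395 + 5843} = \frac{30625 + 16602}{-36552} = 47227 \left(- \frac{1}{36552}\right) = - \frac{47227}{36552}$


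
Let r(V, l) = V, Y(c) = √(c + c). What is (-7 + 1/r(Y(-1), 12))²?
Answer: (14 + I*√2)²/4 ≈ 48.5 + 9.8995*I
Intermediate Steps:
Y(c) = √2*√c (Y(c) = √(2*c) = √2*√c)
(-7 + 1/r(Y(-1), 12))² = (-7 + 1/(√2*√(-1)))² = (-7 + 1/(√2*I))² = (-7 + 1/(I*√2))² = (-7 - I*√2/2)²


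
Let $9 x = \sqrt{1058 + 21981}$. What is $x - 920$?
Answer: $-920 + \frac{\sqrt{23039}}{9} \approx -903.13$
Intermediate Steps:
$x = \frac{\sqrt{23039}}{9}$ ($x = \frac{\sqrt{1058 + 21981}}{9} = \frac{\sqrt{23039}}{9} \approx 16.865$)
$x - 920 = \frac{\sqrt{23039}}{9} - 920 = -920 + \frac{\sqrt{23039}}{9}$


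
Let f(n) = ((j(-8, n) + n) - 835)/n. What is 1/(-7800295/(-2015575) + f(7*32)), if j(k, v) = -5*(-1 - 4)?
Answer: 45148880/56613913 ≈ 0.79749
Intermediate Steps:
j(k, v) = 25 (j(k, v) = -5*(-5) = 25)
f(n) = (-810 + n)/n (f(n) = ((25 + n) - 835)/n = (-810 + n)/n)
1/(-7800295/(-2015575) + f(7*32)) = 1/(-7800295/(-2015575) + (-810 + 7*32)/((7*32))) = 1/(-7800295*(-1/2015575) + (-810 + 224)/224) = 1/(1560059/403115 + (1/224)*(-586)) = 1/(1560059/403115 - 293/112) = 1/(56613913/45148880) = 45148880/56613913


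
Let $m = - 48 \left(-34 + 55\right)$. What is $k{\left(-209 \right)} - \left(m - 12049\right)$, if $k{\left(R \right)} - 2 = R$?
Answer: $12850$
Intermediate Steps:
$k{\left(R \right)} = 2 + R$
$m = -1008$ ($m = \left(-48\right) 21 = -1008$)
$k{\left(-209 \right)} - \left(m - 12049\right) = \left(2 - 209\right) - \left(-1008 - 12049\right) = -207 - -13057 = -207 + 13057 = 12850$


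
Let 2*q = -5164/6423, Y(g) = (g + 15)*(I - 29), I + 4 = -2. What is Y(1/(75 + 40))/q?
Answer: 38801343/29693 ≈ 1306.8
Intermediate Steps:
I = -6 (I = -4 - 2 = -6)
Y(g) = -525 - 35*g (Y(g) = (g + 15)*(-6 - 29) = (15 + g)*(-35) = -525 - 35*g)
q = -2582/6423 (q = (-5164/6423)/2 = (-5164*1/6423)/2 = (1/2)*(-5164/6423) = -2582/6423 ≈ -0.40199)
Y(1/(75 + 40))/q = (-525 - 35/(75 + 40))/(-2582/6423) = (-525 - 35/115)*(-6423/2582) = (-525 - 35*1/115)*(-6423/2582) = (-525 - 7/23)*(-6423/2582) = -12082/23*(-6423/2582) = 38801343/29693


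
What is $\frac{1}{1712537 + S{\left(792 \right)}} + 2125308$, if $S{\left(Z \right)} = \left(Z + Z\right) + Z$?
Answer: $\frac{3644718318205}{1714913} \approx 2.1253 \cdot 10^{6}$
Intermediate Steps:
$S{\left(Z \right)} = 3 Z$ ($S{\left(Z \right)} = 2 Z + Z = 3 Z$)
$\frac{1}{1712537 + S{\left(792 \right)}} + 2125308 = \frac{1}{1712537 + 3 \cdot 792} + 2125308 = \frac{1}{1712537 + 2376} + 2125308 = \frac{1}{1714913} + 2125308 = \frac{3644718318205}{1714913}$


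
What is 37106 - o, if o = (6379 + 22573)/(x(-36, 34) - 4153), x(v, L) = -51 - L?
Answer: 78642090/2119 ≈ 37113.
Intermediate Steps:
o = -14476/2119 (o = (6379 + 22573)/((-51 - 1*34) - 4153) = 28952/((-51 - 34) - 4153) = 28952/(-85 - 4153) = 28952/(-4238) = 28952*(-1/4238) = -14476/2119 ≈ -6.8315)
37106 - o = 37106 - 1*(-14476/2119) = 37106 + 14476/2119 = 78642090/2119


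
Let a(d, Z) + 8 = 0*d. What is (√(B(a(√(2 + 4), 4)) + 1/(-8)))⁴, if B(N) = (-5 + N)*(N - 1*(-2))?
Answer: 388129/64 ≈ 6064.5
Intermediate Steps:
a(d, Z) = -8 (a(d, Z) = -8 + 0*d = -8 + 0 = -8)
B(N) = (-5 + N)*(2 + N) (B(N) = (-5 + N)*(N + 2) = (-5 + N)*(2 + N))
(√(B(a(√(2 + 4), 4)) + 1/(-8)))⁴ = (√((-10 + (-8)² - 3*(-8)) + 1/(-8)))⁴ = (√((-10 + 64 + 24) - ⅛))⁴ = (√(78 - ⅛))⁴ = (√(623/8))⁴ = (√1246/4)⁴ = 388129/64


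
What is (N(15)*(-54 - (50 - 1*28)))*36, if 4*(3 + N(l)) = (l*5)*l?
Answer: -761292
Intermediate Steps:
N(l) = -3 + 5*l²/4 (N(l) = -3 + ((l*5)*l)/4 = -3 + ((5*l)*l)/4 = -3 + (5*l²)/4 = -3 + 5*l²/4)
(N(15)*(-54 - (50 - 1*28)))*36 = ((-3 + (5/4)*15²)*(-54 - (50 - 1*28)))*36 = ((-3 + (5/4)*225)*(-54 - (50 - 28)))*36 = ((-3 + 1125/4)*(-54 - 1*22))*36 = (1113*(-54 - 22)/4)*36 = ((1113/4)*(-76))*36 = -21147*36 = -761292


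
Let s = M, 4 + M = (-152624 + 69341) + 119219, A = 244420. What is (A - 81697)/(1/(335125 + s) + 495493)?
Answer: 20126502737/61285382034 ≈ 0.32841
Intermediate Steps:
M = 35932 (M = -4 + ((-152624 + 69341) + 119219) = -4 + (-83283 + 119219) = -4 + 35936 = 35932)
s = 35932
(A - 81697)/(1/(335125 + s) + 495493) = (244420 - 81697)/(1/(335125 + 35932) + 495493) = 162723/(1/371057 + 495493) = 162723/(183856146102/371057) = 162723*(371057/183856146102) = 20126502737/61285382034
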